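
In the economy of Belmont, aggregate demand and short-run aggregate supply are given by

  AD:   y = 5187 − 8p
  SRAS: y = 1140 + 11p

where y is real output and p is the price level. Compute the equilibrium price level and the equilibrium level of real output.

Set AD = SRAS: 5187 − 8p = 1140 + 11p, so 4047 = 19p and p = 213.
Then y = 5187 − 8·213 = 3483.

p = 213, y = 3483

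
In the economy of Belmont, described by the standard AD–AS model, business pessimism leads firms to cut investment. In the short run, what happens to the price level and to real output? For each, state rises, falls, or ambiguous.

Price level: falls; output: falls

This is a negative demand shock: AD shifts left.
Moving along the upward-sloping SRAS curve, P falls and Y falls.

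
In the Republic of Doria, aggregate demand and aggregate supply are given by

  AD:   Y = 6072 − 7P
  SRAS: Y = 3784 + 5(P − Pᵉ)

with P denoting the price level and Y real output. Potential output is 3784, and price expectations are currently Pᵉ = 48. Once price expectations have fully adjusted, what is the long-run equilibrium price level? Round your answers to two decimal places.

Short run: with Pᵉ = 48, SRAS is Y = 3544 + 5P. Setting AD = SRAS gives 2528 = 12P, so P = 210.67 and Y = 6072 − 7P = 4597.33.
Output 4597.33 is above potential 3784, so over time expected prices rise and SRAS shifts left until Y returns to 3784.
Long run: Y = 3784 on the AD curve gives 3784 = 6072 − 7P, so P = 326.86.

Long-run P = 326.86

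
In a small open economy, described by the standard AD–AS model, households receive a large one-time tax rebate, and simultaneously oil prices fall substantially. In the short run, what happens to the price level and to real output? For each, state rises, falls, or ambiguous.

The first event is a positive demand shock: AD shifts right, which by itself pushes P up and Y up.
The second is a favourable supply shock: SRAS shifts right, which by itself pushes P down and Y up.
The two shocks push P in opposite directions, so the effect on P is ambiguous. Both shocks push Y up, so Y rises.

Price level: ambiguous; output: rises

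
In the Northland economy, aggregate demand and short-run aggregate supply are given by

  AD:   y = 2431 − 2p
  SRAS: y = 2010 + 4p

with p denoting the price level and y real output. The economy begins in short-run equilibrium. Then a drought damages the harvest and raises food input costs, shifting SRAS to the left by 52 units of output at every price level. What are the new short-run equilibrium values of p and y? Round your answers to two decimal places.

p = 78.83, y = 2273.33

This is a negative supply shock: SRAS shifts left.
New SRAS: y = 1958 + 4p.
Set AD = SRAS: 2431 − 2p = 1958 + 4p, so 473 = 6p and p = 78.83.
Substituting into AD, y = 2273.33.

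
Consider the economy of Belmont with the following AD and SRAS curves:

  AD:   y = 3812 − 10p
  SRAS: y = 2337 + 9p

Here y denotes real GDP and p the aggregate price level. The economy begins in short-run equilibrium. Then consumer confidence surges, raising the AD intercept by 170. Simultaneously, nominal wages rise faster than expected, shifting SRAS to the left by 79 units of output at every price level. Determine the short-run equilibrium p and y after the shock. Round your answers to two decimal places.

After both shocks: AD is y = 3982 − 10p and SRAS is y = 2258 + 9p.
Setting them equal: 1724 = 19p, so p = 90.74.
Substituting into AD, y = 3074.63.

p = 90.74, y = 3074.63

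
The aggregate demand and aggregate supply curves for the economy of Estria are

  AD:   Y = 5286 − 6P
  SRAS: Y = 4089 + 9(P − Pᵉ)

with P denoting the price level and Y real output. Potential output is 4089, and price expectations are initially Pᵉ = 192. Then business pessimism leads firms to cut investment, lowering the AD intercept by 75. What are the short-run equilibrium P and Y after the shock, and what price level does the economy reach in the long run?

AD shifts left: new AD is Y = 5211 − 6P. With Pᵉ = 192, SRAS is Y = 2361 + 9P.
Short run: 5211 − 6P = 2361 + 9P gives 2850 = 15P, so P = 190 and Y = 5211 − 6·190 = 4071.
Y = 4071 is below potential 4089; expectations adjust and SRAS shifts right until Y = 4089.
Long run: on the new AD curve, 4089 = 5211 − 6P gives P = 187.

Short run: P = 190, Y = 4071. Long run: P = 187.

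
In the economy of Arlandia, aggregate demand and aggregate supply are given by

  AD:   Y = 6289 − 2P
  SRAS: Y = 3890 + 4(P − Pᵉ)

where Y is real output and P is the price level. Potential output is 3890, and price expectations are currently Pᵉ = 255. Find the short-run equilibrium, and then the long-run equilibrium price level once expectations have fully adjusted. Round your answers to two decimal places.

Short run: P = 569.83, Y = 5149.33. Long run: P = 1199.50.

Short run: with Pᵉ = 255, SRAS is Y = 2870 + 4P. Setting AD = SRAS gives 3419 = 6P, so P = 569.83 and Y = 6289 − 2P = 5149.33.
Output 5149.33 is above potential 3890, so over time expected prices rise and SRAS shifts left until Y returns to 3890.
Long run: Y = 3890 on the AD curve gives 3890 = 6289 − 2P, so P = 1199.50.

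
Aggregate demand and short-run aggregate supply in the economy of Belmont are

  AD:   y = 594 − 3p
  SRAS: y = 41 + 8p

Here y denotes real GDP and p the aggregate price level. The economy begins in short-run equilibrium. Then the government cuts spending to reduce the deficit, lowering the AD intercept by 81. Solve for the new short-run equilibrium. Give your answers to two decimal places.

p = 42.91, y = 384.27

This is a negative demand shock: AD shifts left.
New AD: y = 513 − 3p.
Set AD = SRAS: 513 − 3p = 41 + 8p, so 472 = 11p and p = 42.91.
Substituting into AD, y = 384.27.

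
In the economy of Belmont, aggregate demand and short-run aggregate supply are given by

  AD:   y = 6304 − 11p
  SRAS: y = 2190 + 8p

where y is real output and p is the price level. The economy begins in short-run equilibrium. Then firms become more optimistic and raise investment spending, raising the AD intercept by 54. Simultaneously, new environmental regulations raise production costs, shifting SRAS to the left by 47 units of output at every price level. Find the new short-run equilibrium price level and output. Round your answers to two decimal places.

After both shocks: AD is y = 6358 − 11p and SRAS is y = 2143 + 8p.
Setting them equal: 4215 = 19p, so p = 221.84.
Substituting into AD, y = 3917.74.

p = 221.84, y = 3917.74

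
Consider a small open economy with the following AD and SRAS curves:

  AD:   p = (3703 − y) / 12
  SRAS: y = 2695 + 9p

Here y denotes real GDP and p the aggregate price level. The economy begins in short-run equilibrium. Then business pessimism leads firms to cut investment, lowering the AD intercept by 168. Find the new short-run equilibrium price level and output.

p = 40, y = 3055

This is a negative demand shock: AD shifts left.
New AD: y = 3535 − 12p.
Set AD = SRAS: 3535 − 12p = 2695 + 9p, so 840 = 21p and p = 40.
y = 3535 − 12·40 = 3055.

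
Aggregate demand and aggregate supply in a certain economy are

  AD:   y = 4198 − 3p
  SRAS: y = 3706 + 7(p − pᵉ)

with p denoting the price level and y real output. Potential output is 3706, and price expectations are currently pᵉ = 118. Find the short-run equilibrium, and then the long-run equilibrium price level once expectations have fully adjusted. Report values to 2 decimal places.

Short run: with pᵉ = 118, SRAS is y = 2880 + 7p. Setting AD = SRAS gives 1318 = 10p, so p = 131.80 and y = 4198 − 3p = 3802.60.
Output 3802.60 is above potential 3706, so over time expected prices rise and SRAS shifts left until y returns to 3706.
Long run: y = 3706 on the AD curve gives 3706 = 4198 − 3p, so p = 164.00.

Short run: p = 131.80, y = 3802.60. Long run: p = 164.00.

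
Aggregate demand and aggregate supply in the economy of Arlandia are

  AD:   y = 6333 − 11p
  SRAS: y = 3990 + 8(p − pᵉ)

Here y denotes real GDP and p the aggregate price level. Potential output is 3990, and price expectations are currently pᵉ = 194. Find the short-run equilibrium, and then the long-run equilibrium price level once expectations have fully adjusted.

Short run: p = 205, y = 4078. Long run: p = 213.

Short run: with pᵉ = 194, SRAS is y = 2438 + 8p. Setting AD = SRAS gives 3895 = 19p, so p = 205 and y = 6333 − 11·205 = 4078.
Output 4078 is above potential 3990, so over time expected prices rise and SRAS shifts left until y returns to 3990.
Long run: y = 3990 on the AD curve gives 3990 = 6333 − 11p, so p = 213.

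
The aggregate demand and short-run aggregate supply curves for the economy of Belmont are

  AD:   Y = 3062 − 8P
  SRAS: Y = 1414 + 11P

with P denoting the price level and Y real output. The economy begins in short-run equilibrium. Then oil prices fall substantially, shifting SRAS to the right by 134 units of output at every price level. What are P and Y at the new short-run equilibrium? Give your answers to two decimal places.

This is a positive supply shock: SRAS shifts right.
New SRAS: Y = 1548 + 11P.
Set AD = SRAS: 3062 − 8P = 1548 + 11P, so 1514 = 19P and P = 79.68.
Substituting into AD, Y = 2424.53.

P = 79.68, Y = 2424.53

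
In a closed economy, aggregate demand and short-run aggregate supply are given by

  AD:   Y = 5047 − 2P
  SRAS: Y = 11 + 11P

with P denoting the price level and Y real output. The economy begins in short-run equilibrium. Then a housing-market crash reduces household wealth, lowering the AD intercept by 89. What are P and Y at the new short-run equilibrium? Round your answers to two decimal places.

P = 380.54, Y = 4196.92

This is a negative demand shock: AD shifts left.
New AD: Y = 4958 − 2P.
Set AD = SRAS: 4958 − 2P = 11 + 11P, so 4947 = 13P and P = 380.54.
Substituting into AD, Y = 4196.92.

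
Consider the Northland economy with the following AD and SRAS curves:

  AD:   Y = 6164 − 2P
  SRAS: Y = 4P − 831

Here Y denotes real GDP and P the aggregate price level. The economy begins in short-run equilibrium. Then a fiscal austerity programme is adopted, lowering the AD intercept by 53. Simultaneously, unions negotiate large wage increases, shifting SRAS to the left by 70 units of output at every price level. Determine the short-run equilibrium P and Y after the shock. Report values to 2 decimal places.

P = 1168.67, Y = 3773.67

After both shocks: AD is Y = 6111 − 2P and SRAS is Y = 4P − 901.
Setting them equal: 7012 = 6P, so P = 1168.67.
Substituting into AD, Y = 3773.67.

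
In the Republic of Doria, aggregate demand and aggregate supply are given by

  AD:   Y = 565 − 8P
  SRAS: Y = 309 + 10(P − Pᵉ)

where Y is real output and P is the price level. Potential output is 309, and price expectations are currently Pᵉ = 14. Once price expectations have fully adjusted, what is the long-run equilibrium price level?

Long-run P = 32

Short run: with Pᵉ = 14, SRAS is Y = 169 + 10P. Setting AD = SRAS gives 396 = 18P, so P = 22 and Y = 565 − 8·22 = 389.
Output 389 is above potential 309, so over time expected prices rise and SRAS shifts left until Y returns to 309.
Long run: Y = 309 on the AD curve gives 309 = 565 − 8P, so P = 32.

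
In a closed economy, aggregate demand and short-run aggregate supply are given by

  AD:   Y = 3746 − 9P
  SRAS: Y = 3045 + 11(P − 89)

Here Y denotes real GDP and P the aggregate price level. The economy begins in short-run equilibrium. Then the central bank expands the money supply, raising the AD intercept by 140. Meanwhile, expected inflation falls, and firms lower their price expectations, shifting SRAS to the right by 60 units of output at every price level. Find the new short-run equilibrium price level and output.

After both shocks: AD is Y = 3886 − 9P and SRAS is Y = 2126 + 11P.
Setting them equal: 1760 = 20P, so P = 88.
Y = 3886 − 9·88 = 3094.

P = 88, Y = 3094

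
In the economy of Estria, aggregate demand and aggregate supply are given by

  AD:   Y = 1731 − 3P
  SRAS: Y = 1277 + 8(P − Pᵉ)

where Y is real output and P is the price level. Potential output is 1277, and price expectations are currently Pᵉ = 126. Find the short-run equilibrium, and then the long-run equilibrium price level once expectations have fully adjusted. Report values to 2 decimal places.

Short run: P = 132.91, Y = 1332.27. Long run: P = 151.33.

Short run: with Pᵉ = 126, SRAS is Y = 269 + 8P. Setting AD = SRAS gives 1462 = 11P, so P = 132.91 and Y = 1731 − 3P = 1332.27.
Output 1332.27 is above potential 1277, so over time expected prices rise and SRAS shifts left until Y returns to 1277.
Long run: Y = 1277 on the AD curve gives 1277 = 1731 − 3P, so P = 151.33.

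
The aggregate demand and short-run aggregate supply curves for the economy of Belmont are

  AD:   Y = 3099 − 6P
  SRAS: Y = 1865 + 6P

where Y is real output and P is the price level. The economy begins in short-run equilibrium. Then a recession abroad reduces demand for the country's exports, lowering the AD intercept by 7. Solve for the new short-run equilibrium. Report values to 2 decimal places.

P = 102.25, Y = 2478.50

This is a negative demand shock: AD shifts left.
New AD: Y = 3092 − 6P.
Set AD = SRAS: 3092 − 6P = 1865 + 6P, so 1227 = 12P and P = 102.25.
Substituting into AD, Y = 2478.50.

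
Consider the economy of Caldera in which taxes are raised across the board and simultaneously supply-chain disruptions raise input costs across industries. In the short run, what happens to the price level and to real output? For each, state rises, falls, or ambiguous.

Price level: ambiguous; output: falls

The first event is a negative demand shock: AD shifts left, which by itself pushes P down and Y down.
The second is an adverse supply shock: SRAS shifts left, which by itself pushes P up and Y down.
The two shocks push P in opposite directions, so the effect on P is ambiguous. Both shocks push Y down, so Y falls.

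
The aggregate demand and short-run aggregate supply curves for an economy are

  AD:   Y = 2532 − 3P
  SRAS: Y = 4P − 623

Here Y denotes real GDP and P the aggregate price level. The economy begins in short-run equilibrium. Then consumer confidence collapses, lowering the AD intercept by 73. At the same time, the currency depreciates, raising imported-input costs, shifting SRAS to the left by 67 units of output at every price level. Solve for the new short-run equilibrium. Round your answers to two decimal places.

After both shocks: AD is Y = 2459 − 3P and SRAS is Y = 4P − 690.
Setting them equal: 3149 = 7P, so P = 449.86.
Substituting into AD, Y = 1109.43.

P = 449.86, Y = 1109.43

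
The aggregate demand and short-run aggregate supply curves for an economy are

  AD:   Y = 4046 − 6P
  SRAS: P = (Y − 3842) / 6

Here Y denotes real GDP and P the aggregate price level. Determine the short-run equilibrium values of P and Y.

P = 17, Y = 3944

Rearrange SRAS to Y = 3842 + 6P.
Set AD = SRAS: 4046 − 6P = 3842 + 6P, so 204 = 12P and P = 17.
Then Y = 4046 − 6·17 = 3944.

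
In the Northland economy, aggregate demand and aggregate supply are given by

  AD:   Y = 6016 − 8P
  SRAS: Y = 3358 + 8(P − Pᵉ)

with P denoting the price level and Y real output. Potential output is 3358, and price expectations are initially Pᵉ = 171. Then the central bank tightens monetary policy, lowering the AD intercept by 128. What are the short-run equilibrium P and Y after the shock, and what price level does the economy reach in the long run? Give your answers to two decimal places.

AD shifts left: new AD is Y = 5888 − 8P. With Pᵉ = 171, SRAS is Y = 1990 + 8P.
Short run: 5888 − 8P = 1990 + 8P gives 3898 = 16P, so P = 243.63 and Y = 5888 − 8P = 3939.00.
Y = 3939.00 is above potential 3358; expectations adjust and SRAS shifts left until Y = 3358.
Long run: on the new AD curve, 3358 = 5888 − 8P gives P = 316.25.

Short run: P = 243.63, Y = 3939.00. Long run: P = 316.25.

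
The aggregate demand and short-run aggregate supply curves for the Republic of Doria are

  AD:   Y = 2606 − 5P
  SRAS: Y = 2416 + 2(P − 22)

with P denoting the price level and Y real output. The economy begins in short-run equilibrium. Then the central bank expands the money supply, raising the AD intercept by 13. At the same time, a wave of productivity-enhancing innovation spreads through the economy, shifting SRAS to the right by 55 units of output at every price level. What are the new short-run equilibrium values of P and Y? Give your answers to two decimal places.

P = 27.43, Y = 2481.86

After both shocks: AD is Y = 2619 − 5P and SRAS is Y = 2427 + 2P.
Setting them equal: 192 = 7P, so P = 27.43.
Substituting into AD, Y = 2481.86.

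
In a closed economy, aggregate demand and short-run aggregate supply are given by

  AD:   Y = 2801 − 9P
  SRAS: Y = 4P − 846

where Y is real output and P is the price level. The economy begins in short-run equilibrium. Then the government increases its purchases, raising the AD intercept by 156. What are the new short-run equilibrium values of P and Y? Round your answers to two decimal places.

This is a positive demand shock: AD shifts right.
New AD: Y = 2957 − 9P.
Set AD = SRAS: 2957 − 9P = 4P − 846, so 3803 = 13P and P = 292.54.
Substituting into AD, Y = 324.15.

P = 292.54, Y = 324.15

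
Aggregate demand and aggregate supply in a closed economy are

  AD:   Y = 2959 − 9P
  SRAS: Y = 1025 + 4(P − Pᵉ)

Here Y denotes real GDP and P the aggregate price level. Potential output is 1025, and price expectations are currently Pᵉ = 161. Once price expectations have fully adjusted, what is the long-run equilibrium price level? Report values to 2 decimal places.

Short run: with Pᵉ = 161, SRAS is Y = 381 + 4P. Setting AD = SRAS gives 2578 = 13P, so P = 198.31 and Y = 2959 − 9P = 1174.23.
Output 1174.23 is above potential 1025, so over time expected prices rise and SRAS shifts left until Y returns to 1025.
Long run: Y = 1025 on the AD curve gives 1025 = 2959 − 9P, so P = 214.89.

Long-run P = 214.89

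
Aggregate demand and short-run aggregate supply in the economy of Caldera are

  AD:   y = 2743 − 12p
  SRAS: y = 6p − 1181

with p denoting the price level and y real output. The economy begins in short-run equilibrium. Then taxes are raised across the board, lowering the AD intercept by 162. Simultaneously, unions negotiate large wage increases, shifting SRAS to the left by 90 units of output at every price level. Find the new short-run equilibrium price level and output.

p = 214, y = 13

After both shocks: AD is y = 2581 − 12p and SRAS is y = 6p − 1271.
Setting them equal: 3852 = 18p, so p = 214.
y = 2581 − 12·214 = 13.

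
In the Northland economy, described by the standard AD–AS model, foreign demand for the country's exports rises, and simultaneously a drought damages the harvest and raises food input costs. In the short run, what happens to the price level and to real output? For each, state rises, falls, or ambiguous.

Price level: rises; output: ambiguous

The first event is a positive demand shock: AD shifts right, which by itself pushes P up and Y up.
The second is an adverse supply shock: SRAS shifts left, which by itself pushes P up and Y down.
Both shocks push P up, so P rises. The two shocks push Y in opposite directions, so the effect on Y is ambiguous.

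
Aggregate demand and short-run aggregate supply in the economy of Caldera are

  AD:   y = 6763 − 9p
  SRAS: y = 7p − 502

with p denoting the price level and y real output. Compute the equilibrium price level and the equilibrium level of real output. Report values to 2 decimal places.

Set AD = SRAS: 6763 − 9p = 7p − 502, so 7265 = 16p and p = 454.06.
Substituting into AD, y = 6763 − 9p = 2676.44.

p = 454.06, y = 2676.44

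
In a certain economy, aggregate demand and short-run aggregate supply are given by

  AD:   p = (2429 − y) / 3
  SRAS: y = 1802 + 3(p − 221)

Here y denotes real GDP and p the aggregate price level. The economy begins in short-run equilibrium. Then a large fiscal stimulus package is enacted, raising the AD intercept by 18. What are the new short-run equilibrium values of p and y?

This is a positive demand shock: AD shifts right.
New AD: y = 2447 − 3p.
SRAS can be written y = 1139 + 3p.
Set AD = SRAS: 2447 − 3p = 1139 + 3p, so 1308 = 6p and p = 218.
y = 2447 − 3·218 = 1793.

p = 218, y = 1793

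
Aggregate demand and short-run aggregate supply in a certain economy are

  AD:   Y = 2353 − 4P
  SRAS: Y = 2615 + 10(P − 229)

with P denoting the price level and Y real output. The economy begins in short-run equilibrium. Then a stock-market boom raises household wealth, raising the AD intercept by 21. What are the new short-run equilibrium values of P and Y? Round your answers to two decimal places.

This is a positive demand shock: AD shifts right.
New AD: Y = 2374 − 4P.
SRAS can be written Y = 325 + 10P.
Set AD = SRAS: 2374 − 4P = 325 + 10P, so 2049 = 14P and P = 146.36.
Substituting into AD, Y = 1788.57.

P = 146.36, Y = 1788.57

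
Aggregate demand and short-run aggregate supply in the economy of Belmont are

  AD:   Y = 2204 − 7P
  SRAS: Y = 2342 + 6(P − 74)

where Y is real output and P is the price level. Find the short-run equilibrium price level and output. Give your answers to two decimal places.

Write SRAS as Y = 2342 + 6P − 444 = 1898 + 6P.
Set AD = SRAS: 2204 − 7P = 1898 + 6P, so 306 = 13P and P = 23.54.
Substituting into AD, Y = 2204 − 7P = 2039.23.

P = 23.54, Y = 2039.23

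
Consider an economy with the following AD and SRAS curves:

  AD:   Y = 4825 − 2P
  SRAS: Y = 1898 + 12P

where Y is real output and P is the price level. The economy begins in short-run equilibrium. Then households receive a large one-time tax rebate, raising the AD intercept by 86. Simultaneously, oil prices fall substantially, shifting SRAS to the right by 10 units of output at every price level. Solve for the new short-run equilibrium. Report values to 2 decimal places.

P = 214.50, Y = 4482.00

After both shocks: AD is Y = 4911 − 2P and SRAS is Y = 1908 + 12P.
Setting them equal: 3003 = 14P, so P = 214.50.
Substituting into AD, Y = 4482.00.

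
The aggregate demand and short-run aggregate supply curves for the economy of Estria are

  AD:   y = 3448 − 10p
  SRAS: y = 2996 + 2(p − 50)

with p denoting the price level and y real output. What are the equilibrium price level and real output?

p = 46, y = 2988

Write SRAS as y = 2996 + 2p − 100 = 2896 + 2p.
Set AD = SRAS: 3448 − 10p = 2896 + 2p, so 552 = 12p and p = 46.
Then y = 3448 − 10·46 = 2988.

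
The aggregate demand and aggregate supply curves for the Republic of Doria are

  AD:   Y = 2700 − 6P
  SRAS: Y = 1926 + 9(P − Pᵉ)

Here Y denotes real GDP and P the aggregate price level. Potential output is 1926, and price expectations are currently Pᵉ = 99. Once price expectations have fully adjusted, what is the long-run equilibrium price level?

Short run: with Pᵉ = 99, SRAS is Y = 1035 + 9P. Setting AD = SRAS gives 1665 = 15P, so P = 111 and Y = 2700 − 6·111 = 2034.
Output 2034 is above potential 1926, so over time expected prices rise and SRAS shifts left until Y returns to 1926.
Long run: Y = 1926 on the AD curve gives 1926 = 2700 − 6P, so P = 129.

Long-run P = 129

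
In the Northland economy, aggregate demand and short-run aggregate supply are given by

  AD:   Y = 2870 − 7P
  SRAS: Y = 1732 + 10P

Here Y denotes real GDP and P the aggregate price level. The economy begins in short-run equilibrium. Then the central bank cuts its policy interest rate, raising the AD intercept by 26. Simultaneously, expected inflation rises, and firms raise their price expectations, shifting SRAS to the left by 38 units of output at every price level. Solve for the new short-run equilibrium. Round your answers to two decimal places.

After both shocks: AD is Y = 2896 − 7P and SRAS is Y = 1694 + 10P.
Setting them equal: 1202 = 17P, so P = 70.71.
Substituting into AD, Y = 2401.06.

P = 70.71, Y = 2401.06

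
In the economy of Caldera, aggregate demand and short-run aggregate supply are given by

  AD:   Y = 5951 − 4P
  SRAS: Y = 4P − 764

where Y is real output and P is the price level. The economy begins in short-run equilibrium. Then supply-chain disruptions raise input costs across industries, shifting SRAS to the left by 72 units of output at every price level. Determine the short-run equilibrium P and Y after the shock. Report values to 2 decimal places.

This is a negative supply shock: SRAS shifts left.
New SRAS: Y = 4P − 836.
Set AD = SRAS: 5951 − 4P = 4P − 836, so 6787 = 8P and P = 848.38.
Substituting into AD, Y = 2557.50.

P = 848.38, Y = 2557.50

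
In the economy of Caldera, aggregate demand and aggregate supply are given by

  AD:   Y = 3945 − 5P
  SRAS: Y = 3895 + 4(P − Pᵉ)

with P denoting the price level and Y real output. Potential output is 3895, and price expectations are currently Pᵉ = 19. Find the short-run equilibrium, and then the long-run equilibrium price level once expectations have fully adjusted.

Short run: with Pᵉ = 19, SRAS is Y = 3819 + 4P. Setting AD = SRAS gives 126 = 9P, so P = 14 and Y = 3945 − 5·14 = 3875.
Output 3875 is below potential 3895, so over time expected prices fall and SRAS shifts right until Y returns to 3895.
Long run: Y = 3895 on the AD curve gives 3895 = 3945 − 5P, so P = 10.

Short run: P = 14, Y = 3875. Long run: P = 10.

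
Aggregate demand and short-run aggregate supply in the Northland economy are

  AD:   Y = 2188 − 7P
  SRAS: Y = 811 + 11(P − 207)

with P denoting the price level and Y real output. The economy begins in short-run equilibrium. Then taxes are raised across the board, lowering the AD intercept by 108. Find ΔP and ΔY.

This is a negative demand shock: AD shifts left.
New AD: Y = 2080 − 7P.
SRAS can be written Y = 11P − 1466.
Set AD = SRAS: 2080 − 7P = 11P − 1466, so 3546 = 18P and P = 197.
Y = 2080 − 7·197 = 701.
Initially P = 203, Y = 767, so ΔP = -6 and ΔY = -66.

ΔP = -6, ΔY = -66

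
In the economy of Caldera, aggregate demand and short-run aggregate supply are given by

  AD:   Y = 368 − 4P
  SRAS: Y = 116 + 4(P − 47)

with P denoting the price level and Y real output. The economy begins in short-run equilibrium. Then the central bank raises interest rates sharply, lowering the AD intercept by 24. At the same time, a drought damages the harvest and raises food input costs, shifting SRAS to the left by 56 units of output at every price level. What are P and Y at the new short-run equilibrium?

P = 59, Y = 108

After both shocks: AD is Y = 344 − 4P and SRAS is Y = 4P − 128.
Setting them equal: 472 = 8P, so P = 59.
Y = 344 − 4·59 = 108.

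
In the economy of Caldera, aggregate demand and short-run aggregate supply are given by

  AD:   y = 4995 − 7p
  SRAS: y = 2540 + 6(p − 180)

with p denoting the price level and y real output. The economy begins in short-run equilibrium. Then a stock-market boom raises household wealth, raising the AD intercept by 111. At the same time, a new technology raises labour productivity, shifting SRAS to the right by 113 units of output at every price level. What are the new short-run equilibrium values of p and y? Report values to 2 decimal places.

After both shocks: AD is y = 5106 − 7p and SRAS is y = 1573 + 6p.
Setting them equal: 3533 = 13p, so p = 271.77.
Substituting into AD, y = 3203.62.

p = 271.77, y = 3203.62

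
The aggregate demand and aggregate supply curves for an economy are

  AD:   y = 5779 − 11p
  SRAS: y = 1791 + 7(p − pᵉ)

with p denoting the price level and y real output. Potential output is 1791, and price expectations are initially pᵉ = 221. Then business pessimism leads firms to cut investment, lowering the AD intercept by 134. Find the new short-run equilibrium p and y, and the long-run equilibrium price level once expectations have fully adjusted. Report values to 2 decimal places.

AD shifts left: new AD is y = 5645 − 11p. With pᵉ = 221, SRAS is y = 244 + 7p.
Short run: 5645 − 11p = 244 + 7p gives 5401 = 18p, so p = 300.06 and y = 5645 − 11p = 2344.39.
y = 2344.39 is above potential 1791; expectations adjust and SRAS shifts left until y = 1791.
Long run: on the new AD curve, 1791 = 5645 − 11p gives p = 350.36.

Short run: p = 300.06, y = 2344.39. Long run: p = 350.36.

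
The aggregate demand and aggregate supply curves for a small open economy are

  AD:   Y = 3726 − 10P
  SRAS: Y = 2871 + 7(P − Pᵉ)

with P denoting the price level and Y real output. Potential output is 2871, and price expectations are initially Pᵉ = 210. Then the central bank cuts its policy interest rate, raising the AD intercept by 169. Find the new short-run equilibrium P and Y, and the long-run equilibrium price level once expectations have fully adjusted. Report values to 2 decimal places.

Short run: P = 146.71, Y = 2427.94. Long run: P = 102.40.

AD shifts right: new AD is Y = 3895 − 10P. With Pᵉ = 210, SRAS is Y = 1401 + 7P.
Short run: 3895 − 10P = 1401 + 7P gives 2494 = 17P, so P = 146.71 and Y = 3895 − 10P = 2427.94.
Y = 2427.94 is below potential 2871; expectations adjust and SRAS shifts right until Y = 2871.
Long run: on the new AD curve, 2871 = 3895 − 10P gives P = 102.40.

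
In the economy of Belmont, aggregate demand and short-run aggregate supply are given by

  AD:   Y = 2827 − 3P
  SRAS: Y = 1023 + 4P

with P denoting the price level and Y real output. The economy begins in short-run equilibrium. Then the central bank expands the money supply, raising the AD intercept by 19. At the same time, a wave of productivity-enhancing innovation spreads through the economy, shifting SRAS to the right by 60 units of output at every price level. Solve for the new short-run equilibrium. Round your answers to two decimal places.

P = 251.86, Y = 2090.43

After both shocks: AD is Y = 2846 − 3P and SRAS is Y = 1083 + 4P.
Setting them equal: 1763 = 7P, so P = 251.86.
Substituting into AD, Y = 2090.43.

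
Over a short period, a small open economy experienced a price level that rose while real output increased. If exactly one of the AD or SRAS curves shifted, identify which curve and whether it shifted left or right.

AD shifted right

P rose and Y rose. An AD shift moves P and Y in the same direction; an SRAS shift moves them in opposite directions.
Here P and Y moved in the same direction, so the AD curve shifted.
Since Y rose, AD shifted right.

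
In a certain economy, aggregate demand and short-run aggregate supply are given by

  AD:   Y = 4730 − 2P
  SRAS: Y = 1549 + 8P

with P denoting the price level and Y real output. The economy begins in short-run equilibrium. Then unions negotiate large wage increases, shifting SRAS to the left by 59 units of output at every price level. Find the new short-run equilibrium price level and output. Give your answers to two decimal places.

This is a negative supply shock: SRAS shifts left.
New SRAS: Y = 1490 + 8P.
Set AD = SRAS: 4730 − 2P = 1490 + 8P, so 3240 = 10P and P = 324.00.
Substituting into AD, Y = 4082.00.

P = 324.00, Y = 4082.00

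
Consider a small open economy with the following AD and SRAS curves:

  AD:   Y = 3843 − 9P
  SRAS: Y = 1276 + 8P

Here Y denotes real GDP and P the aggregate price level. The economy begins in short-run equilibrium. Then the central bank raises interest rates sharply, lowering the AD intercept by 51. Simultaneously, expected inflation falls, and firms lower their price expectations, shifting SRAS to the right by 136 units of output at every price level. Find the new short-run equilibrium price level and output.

P = 140, Y = 2532

After both shocks: AD is Y = 3792 − 9P and SRAS is Y = 1412 + 8P.
Setting them equal: 2380 = 17P, so P = 140.
Y = 3792 − 9·140 = 2532.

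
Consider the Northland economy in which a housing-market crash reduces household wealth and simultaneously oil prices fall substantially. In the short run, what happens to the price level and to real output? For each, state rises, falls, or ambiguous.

Price level: falls; output: ambiguous

The first event is a negative demand shock: AD shifts left, which by itself pushes P down and Y down.
The second is a favourable supply shock: SRAS shifts right, which by itself pushes P down and Y up.
Both shocks push P down, so P falls. The two shocks push Y in opposite directions, so the effect on Y is ambiguous.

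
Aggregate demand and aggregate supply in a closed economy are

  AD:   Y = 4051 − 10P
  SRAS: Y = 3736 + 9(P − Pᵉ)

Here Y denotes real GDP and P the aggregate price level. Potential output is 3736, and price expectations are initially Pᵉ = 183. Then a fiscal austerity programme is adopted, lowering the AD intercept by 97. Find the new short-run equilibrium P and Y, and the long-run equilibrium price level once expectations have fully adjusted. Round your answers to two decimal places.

Short run: P = 98.16, Y = 2972.42. Long run: P = 21.80.

AD shifts left: new AD is Y = 3954 − 10P. With Pᵉ = 183, SRAS is Y = 2089 + 9P.
Short run: 3954 − 10P = 2089 + 9P gives 1865 = 19P, so P = 98.16 and Y = 3954 − 10P = 2972.42.
Y = 2972.42 is below potential 3736; expectations adjust and SRAS shifts right until Y = 3736.
Long run: on the new AD curve, 3736 = 3954 − 10P gives P = 21.80.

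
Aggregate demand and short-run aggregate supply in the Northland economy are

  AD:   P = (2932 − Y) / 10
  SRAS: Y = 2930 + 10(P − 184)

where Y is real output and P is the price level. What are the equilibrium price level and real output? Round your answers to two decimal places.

Write SRAS as Y = 2930 + 10P − 1840 = 1090 + 10P.
Rearrange AD to Y = 2932 − 10P.
Set AD = SRAS: 2932 − 10P = 1090 + 10P, so 1842 = 20P and P = 92.10.
Substituting into AD, Y = 2932 − 10P = 2011.00.

P = 92.10, Y = 2011.00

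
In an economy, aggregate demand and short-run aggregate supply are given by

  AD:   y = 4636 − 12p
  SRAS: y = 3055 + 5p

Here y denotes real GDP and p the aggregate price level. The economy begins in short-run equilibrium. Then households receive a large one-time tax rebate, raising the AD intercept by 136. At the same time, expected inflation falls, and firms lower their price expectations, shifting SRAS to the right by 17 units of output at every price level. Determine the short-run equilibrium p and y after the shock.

p = 100, y = 3572

After both shocks: AD is y = 4772 − 12p and SRAS is y = 3072 + 5p.
Setting them equal: 1700 = 17p, so p = 100.
y = 4772 − 12·100 = 3572.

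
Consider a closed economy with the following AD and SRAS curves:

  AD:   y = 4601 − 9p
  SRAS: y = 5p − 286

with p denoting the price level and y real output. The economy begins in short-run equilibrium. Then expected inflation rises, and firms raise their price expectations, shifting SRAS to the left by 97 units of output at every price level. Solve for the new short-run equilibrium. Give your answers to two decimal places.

This is a negative supply shock: SRAS shifts left.
New SRAS: y = 5p − 383.
Set AD = SRAS: 4601 − 9p = 5p − 383, so 4984 = 14p and p = 356.00.
Substituting into AD, y = 1397.00.

p = 356.00, y = 1397.00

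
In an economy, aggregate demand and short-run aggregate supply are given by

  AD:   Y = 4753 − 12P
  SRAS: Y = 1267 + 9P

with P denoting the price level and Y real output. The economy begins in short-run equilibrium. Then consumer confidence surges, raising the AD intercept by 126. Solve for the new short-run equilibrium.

P = 172, Y = 2815

This is a positive demand shock: AD shifts right.
New AD: Y = 4879 − 12P.
Set AD = SRAS: 4879 − 12P = 1267 + 9P, so 3612 = 21P and P = 172.
Y = 4879 − 12·172 = 2815.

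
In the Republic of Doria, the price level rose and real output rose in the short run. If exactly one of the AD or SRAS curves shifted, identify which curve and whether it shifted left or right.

AD shifted right

P rose and Y rose. An AD shift moves P and Y in the same direction; an SRAS shift moves them in opposite directions.
Here P and Y moved in the same direction, so the AD curve shifted.
Since Y rose, AD shifted right.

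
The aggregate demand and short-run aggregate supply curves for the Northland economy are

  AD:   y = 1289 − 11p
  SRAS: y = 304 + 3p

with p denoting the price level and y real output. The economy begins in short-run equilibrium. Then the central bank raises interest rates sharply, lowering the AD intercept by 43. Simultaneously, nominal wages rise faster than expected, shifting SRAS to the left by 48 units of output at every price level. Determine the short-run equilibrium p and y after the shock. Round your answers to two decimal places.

p = 70.71, y = 468.14

After both shocks: AD is y = 1246 − 11p and SRAS is y = 256 + 3p.
Setting them equal: 990 = 14p, so p = 70.71.
Substituting into AD, y = 468.14.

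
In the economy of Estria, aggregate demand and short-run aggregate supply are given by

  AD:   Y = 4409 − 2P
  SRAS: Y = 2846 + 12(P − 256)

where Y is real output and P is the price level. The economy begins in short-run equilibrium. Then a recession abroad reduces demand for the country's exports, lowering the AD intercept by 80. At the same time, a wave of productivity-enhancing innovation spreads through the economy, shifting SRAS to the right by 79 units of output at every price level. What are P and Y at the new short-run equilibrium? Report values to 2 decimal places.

After both shocks: AD is Y = 4329 − 2P and SRAS is Y = 12P − 147.
Setting them equal: 4476 = 14P, so P = 319.71.
Substituting into AD, Y = 3689.57.

P = 319.71, Y = 3689.57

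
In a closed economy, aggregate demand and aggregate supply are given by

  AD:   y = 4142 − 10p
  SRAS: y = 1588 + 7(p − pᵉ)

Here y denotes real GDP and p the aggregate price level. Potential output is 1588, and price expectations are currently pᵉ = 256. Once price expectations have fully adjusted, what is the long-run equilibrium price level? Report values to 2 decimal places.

Short run: with pᵉ = 256, SRAS is y = 7p − 204. Setting AD = SRAS gives 4346 = 17p, so p = 255.65 and y = 4142 − 10p = 1585.53.
Output 1585.53 is below potential 1588, so over time expected prices fall and SRAS shifts right until y returns to 1588.
Long run: y = 1588 on the AD curve gives 1588 = 4142 − 10p, so p = 255.40.

Long-run p = 255.40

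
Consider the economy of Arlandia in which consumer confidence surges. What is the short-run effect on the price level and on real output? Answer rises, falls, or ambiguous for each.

This is a positive demand shock: AD shifts right.
Moving along the upward-sloping SRAS curve, P rises and Y rises.

Price level: rises; output: rises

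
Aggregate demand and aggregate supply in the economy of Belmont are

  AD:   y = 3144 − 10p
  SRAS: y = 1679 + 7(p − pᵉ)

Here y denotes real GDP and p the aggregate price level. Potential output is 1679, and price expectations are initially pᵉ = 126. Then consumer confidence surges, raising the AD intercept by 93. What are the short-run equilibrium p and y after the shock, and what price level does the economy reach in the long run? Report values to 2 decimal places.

AD shifts right: new AD is y = 3237 − 10p. With pᵉ = 126, SRAS is y = 797 + 7p.
Short run: 3237 − 10p = 797 + 7p gives 2440 = 17p, so p = 143.53 and y = 3237 − 10p = 1801.71.
y = 1801.71 is above potential 1679; expectations adjust and SRAS shifts left until y = 1679.
Long run: on the new AD curve, 1679 = 3237 − 10p gives p = 155.80.

Short run: p = 143.53, y = 1801.71. Long run: p = 155.80.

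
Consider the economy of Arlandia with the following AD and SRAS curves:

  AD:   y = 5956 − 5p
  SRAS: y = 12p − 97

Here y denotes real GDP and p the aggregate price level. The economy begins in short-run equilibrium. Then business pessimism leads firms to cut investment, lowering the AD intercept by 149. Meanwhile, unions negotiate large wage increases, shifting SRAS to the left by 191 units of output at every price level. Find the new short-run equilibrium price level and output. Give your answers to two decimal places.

After both shocks: AD is y = 5807 − 5p and SRAS is y = 12p − 288.
Setting them equal: 6095 = 17p, so p = 358.53.
Substituting into AD, y = 4014.35.

p = 358.53, y = 4014.35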